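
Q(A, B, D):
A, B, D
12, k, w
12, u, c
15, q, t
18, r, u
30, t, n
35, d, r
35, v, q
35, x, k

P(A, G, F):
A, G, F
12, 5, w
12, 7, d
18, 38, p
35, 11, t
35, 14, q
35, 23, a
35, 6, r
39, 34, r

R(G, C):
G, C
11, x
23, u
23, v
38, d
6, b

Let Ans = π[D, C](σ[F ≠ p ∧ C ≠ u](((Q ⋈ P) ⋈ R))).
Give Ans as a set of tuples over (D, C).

{(k, b), (k, v), (k, x), (q, b), (q, v), (q, x), (r, b), (r, v), (r, x)}

Q ⋈ P (natural join on A): {(12, k, w, 5, w), (12, k, w, 7, d), (12, u, c, 5, w), (12, u, c, 7, d), (18, r, u, 38, p), (35, d, r, 11, t), (35, d, r, 14, q), (35, d, r, 23, a), (35, d, r, 6, r), (35, v, q, 11, t), (35, v, q, 14, q), (35, v, q, 23, a), (35, v, q, 6, r), (35, x, k, 11, t), (35, x, k, 14, q), (35, x, k, 23, a), (35, x, k, 6, r)}
(Q ⋈ P) ⋈ R (natural join on G): {(18, r, u, 38, p, d), (35, d, r, 11, t, x), (35, d, r, 23, a, u), (35, d, r, 23, a, v), (35, d, r, 6, r, b), (35, v, q, 11, t, x), (35, v, q, 23, a, u), (35, v, q, 23, a, v), (35, v, q, 6, r, b), (35, x, k, 11, t, x), (35, x, k, 23, a, u), (35, x, k, 23, a, v), (35, x, k, 6, r, b)}
σ[F ≠ p ∧ C ≠ u]: keep tuples satisfying F ≠ p ∧ C ≠ u → {(35, d, r, 11, t, x), (35, d, r, 23, a, v), (35, d, r, 6, r, b), (35, v, q, 11, t, x), (35, v, q, 23, a, v), (35, v, q, 6, r, b), (35, x, k, 11, t, x), (35, x, k, 23, a, v), (35, x, k, 6, r, b)}
Projecting to D, C: {(k, b), (k, v), (k, x), (q, b), (q, v), (q, x), (r, b), (r, v), (r, x)}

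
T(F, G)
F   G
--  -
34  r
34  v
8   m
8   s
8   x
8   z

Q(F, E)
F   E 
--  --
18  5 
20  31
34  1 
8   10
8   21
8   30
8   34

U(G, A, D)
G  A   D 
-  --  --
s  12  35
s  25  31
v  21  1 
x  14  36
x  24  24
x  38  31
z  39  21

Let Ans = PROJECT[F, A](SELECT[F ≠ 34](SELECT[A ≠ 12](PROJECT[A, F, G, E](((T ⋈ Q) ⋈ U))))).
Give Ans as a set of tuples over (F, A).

Natural join on F: {(34, r, 1), (34, v, 1), (8, m, 10), (8, m, 21), (8, m, 30), (8, m, 34), (8, s, 10), (8, s, 21), (8, s, 30), (8, s, 34), (8, x, 10), (8, x, 21), (8, x, 30), (8, x, 34), (8, z, 10), (8, z, 21), (8, z, 30), (8, z, 34)}
Natural join on G: {(34, v, 1, 21, 1), (8, s, 10, 12, 35), (8, s, 10, 25, 31), (8, s, 21, 12, 35), (8, s, 21, 25, 31), (8, s, 30, 12, 35), (8, s, 30, 25, 31), (8, s, 34, 12, 35), (8, s, 34, 25, 31), (8, x, 10, 14, 36), (8, x, 10, 24, 24), (8, x, 10, 38, 31), (8, x, 21, 14, 36), (8, x, 21, 24, 24), (8, x, 21, 38, 31), (8, x, 30, 14, 36), (8, x, 30, 24, 24), (8, x, 30, 38, 31), (8, x, 34, 14, 36), (8, x, 34, 24, 24), (8, x, 34, 38, 31), (8, z, 10, 39, 21), (8, z, 21, 39, 21), (8, z, 30, 39, 21), (8, z, 34, 39, 21)}
π_{A, F, G, E} gives {(12, 8, s, 10), (12, 8, s, 21), (12, 8, s, 30), (12, 8, s, 34), (14, 8, x, 10), (14, 8, x, 21), (14, 8, x, 30), (14, 8, x, 34), (21, 34, v, 1), (24, 8, x, 10), (24, 8, x, 21), (24, 8, x, 30), (24, 8, x, 34), (25, 8, s, 10), (25, 8, s, 21), (25, 8, s, 30), (25, 8, s, 34), (38, 8, x, 10), (38, 8, x, 21), (38, 8, x, 30), (38, 8, x, 34), (39, 8, z, 10), (39, 8, z, 21), (39, 8, z, 30), (39, 8, z, 34)}.
Filtering on A ≠ 12 leaves {(14, 8, x, 10), (14, 8, x, 21), (14, 8, x, 30), (14, 8, x, 34), (21, 34, v, 1), (24, 8, x, 10), (24, 8, x, 21), (24, 8, x, 30), (24, 8, x, 34), (25, 8, s, 10), (25, 8, s, 21), (25, 8, s, 30), (25, 8, s, 34), (38, 8, x, 10), (38, 8, x, 21), (38, 8, x, 30), (38, 8, x, 34), (39, 8, z, 10), (39, 8, z, 21), (39, 8, z, 30), (39, 8, z, 34)}.
Filtering on F ≠ 34 leaves {(14, 8, x, 10), (14, 8, x, 21), (14, 8, x, 30), (14, 8, x, 34), (24, 8, x, 10), (24, 8, x, 21), (24, 8, x, 30), (24, 8, x, 34), (25, 8, s, 10), (25, 8, s, 21), (25, 8, s, 30), (25, 8, s, 34), (38, 8, x, 10), (38, 8, x, 21), (38, 8, x, 30), (38, 8, x, 34), (39, 8, z, 10), (39, 8, z, 21), (39, 8, z, 30), (39, 8, z, 34)}.
π_{F, A} gives {(8, 14), (8, 24), (8, 25), (8, 38), (8, 39)} (15 duplicate(s) eliminated).

{(8, 14), (8, 24), (8, 25), (8, 38), (8, 39)}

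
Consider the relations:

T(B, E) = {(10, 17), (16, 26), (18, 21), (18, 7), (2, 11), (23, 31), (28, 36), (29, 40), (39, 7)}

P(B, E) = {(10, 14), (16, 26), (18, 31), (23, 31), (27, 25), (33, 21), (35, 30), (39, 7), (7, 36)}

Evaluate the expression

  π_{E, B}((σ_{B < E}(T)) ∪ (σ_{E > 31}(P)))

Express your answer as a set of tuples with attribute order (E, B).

Apply σ_{B < E}; surviving tuples: {(10, 17), (16, 26), (18, 21), (2, 11), (23, 31), (28, 36), (29, 40)}
Apply σ_{E > 31}; surviving tuples: {(7, 36)}
Taking the union: {(10, 17), (16, 26), (18, 21), (2, 11), (23, 31), (28, 36), (29, 40), (7, 36)}
π_{E, B} gives {(11, 2), (17, 10), (21, 18), (26, 16), (31, 23), (36, 28), (36, 7), (40, 29)}.

{(11, 2), (17, 10), (21, 18), (26, 16), (31, 23), (36, 28), (36, 7), (40, 29)}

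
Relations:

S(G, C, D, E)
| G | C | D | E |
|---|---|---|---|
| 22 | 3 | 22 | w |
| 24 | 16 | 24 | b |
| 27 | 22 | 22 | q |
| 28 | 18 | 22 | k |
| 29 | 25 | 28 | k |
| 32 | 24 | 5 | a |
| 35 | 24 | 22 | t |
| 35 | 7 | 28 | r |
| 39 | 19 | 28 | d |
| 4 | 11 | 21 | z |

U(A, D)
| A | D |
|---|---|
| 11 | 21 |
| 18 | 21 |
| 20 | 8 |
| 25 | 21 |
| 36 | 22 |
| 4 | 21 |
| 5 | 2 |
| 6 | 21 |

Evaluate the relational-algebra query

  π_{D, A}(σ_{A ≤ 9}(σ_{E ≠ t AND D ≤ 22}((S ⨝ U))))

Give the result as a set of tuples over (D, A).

{(21, 4), (21, 6)}

S ⋈ U (natural join on D): {(22, 3, 22, w, 36), (27, 22, 22, q, 36), (28, 18, 22, k, 36), (35, 24, 22, t, 36), (4, 11, 21, z, 11), (4, 11, 21, z, 18), (4, 11, 21, z, 25), (4, 11, 21, z, 4), (4, 11, 21, z, 6)}
Selection E ≠ t AND D ≤ 22: {(22, 3, 22, w, 36), (27, 22, 22, q, 36), (28, 18, 22, k, 36), (4, 11, 21, z, 11), (4, 11, 21, z, 18), (4, 11, 21, z, 25), (4, 11, 21, z, 4), (4, 11, 21, z, 6)}
Selection A ≤ 9: {(4, 11, 21, z, 4), (4, 11, 21, z, 6)}
Projecting to D, A: {(21, 4), (21, 6)}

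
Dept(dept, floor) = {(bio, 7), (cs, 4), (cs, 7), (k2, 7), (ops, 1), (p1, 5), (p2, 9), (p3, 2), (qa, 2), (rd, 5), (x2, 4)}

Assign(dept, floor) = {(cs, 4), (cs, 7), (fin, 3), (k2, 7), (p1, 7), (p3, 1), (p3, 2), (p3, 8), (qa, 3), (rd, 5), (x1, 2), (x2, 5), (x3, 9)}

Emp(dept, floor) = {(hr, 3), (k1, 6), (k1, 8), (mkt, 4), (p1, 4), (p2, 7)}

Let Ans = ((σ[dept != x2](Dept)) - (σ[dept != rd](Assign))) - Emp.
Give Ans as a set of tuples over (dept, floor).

Selection dept != x2: {(bio, 7), (cs, 4), (cs, 7), (k2, 7), (ops, 1), (p1, 5), (p2, 9), (p3, 2), (qa, 2), (rd, 5)}
Selection dept != rd: {(cs, 4), (cs, 7), (fin, 3), (k2, 7), (p1, 7), (p3, 1), (p3, 2), (p3, 8), (qa, 3), (x1, 2), (x2, 5), (x3, 9)}
Set difference of the two operands is {(bio, 7), (ops, 1), (p1, 5), (p2, 9), (qa, 2), (rd, 5)}.
Set difference of the two operands is {(bio, 7), (ops, 1), (p1, 5), (p2, 9), (qa, 2), (rd, 5)}.

{(bio, 7), (ops, 1), (p1, 5), (p2, 9), (qa, 2), (rd, 5)}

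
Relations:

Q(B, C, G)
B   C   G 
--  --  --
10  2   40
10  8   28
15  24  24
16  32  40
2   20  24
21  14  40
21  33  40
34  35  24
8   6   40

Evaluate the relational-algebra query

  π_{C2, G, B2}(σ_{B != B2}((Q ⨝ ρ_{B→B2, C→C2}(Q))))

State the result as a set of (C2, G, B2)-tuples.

ρ[B→B2, C→C2]: schema becomes (B2, C2, G); tuples unchanged.
Joining Q and ρ_{B→B2, C→C2}(Q) on G yields {(10, 2, 40, 10, 2), (10, 2, 40, 16, 32), (10, 2, 40, 21, 14), (10, 2, 40, 21, 33), (10, 2, 40, 8, 6), (10, 8, 28, 10, 8), (15, 24, 24, 15, 24), (15, 24, 24, 2, 20), (15, 24, 24, 34, 35), (16, 32, 40, 10, 2), (16, 32, 40, 16, 32), (16, 32, 40, 21, 14), (16, 32, 40, 21, 33), (16, 32, 40, 8, 6), (2, 20, 24, 15, 24), (2, 20, 24, 2, 20), (2, 20, 24, 34, 35), (21, 14, 40, 10, 2), (21, 14, 40, 16, 32), (21, 14, 40, 21, 14), (21, 14, 40, 21, 33), (21, 14, 40, 8, 6), (21, 33, 40, 10, 2), (21, 33, 40, 16, 32), (21, 33, 40, 21, 14), (21, 33, 40, 21, 33), (21, 33, 40, 8, 6), (34, 35, 24, 15, 24), (34, 35, 24, 2, 20), (34, 35, 24, 34, 35), (8, 6, 40, 10, 2), (8, 6, 40, 16, 32), (8, 6, 40, 21, 14), (8, 6, 40, 21, 33), (8, 6, 40, 8, 6)}.
Filtering on B != B2 leaves {(10, 2, 40, 16, 32), (10, 2, 40, 21, 14), (10, 2, 40, 21, 33), (10, 2, 40, 8, 6), (15, 24, 24, 2, 20), (15, 24, 24, 34, 35), (16, 32, 40, 10, 2), (16, 32, 40, 21, 14), (16, 32, 40, 21, 33), (16, 32, 40, 8, 6), (2, 20, 24, 15, 24), (2, 20, 24, 34, 35), (21, 14, 40, 10, 2), (21, 14, 40, 16, 32), (21, 14, 40, 8, 6), (21, 33, 40, 10, 2), (21, 33, 40, 16, 32), (21, 33, 40, 8, 6), (34, 35, 24, 15, 24), (34, 35, 24, 2, 20), (8, 6, 40, 10, 2), (8, 6, 40, 16, 32), (8, 6, 40, 21, 14), (8, 6, 40, 21, 33)}.
π_{C2, G, B2} gives {(14, 40, 21), (2, 40, 10), (20, 24, 2), (24, 24, 15), (32, 40, 16), (33, 40, 21), (35, 24, 34), (6, 40, 8)} (16 duplicate(s) eliminated).

{(14, 40, 21), (2, 40, 10), (20, 24, 2), (24, 24, 15), (32, 40, 16), (33, 40, 21), (35, 24, 34), (6, 40, 8)}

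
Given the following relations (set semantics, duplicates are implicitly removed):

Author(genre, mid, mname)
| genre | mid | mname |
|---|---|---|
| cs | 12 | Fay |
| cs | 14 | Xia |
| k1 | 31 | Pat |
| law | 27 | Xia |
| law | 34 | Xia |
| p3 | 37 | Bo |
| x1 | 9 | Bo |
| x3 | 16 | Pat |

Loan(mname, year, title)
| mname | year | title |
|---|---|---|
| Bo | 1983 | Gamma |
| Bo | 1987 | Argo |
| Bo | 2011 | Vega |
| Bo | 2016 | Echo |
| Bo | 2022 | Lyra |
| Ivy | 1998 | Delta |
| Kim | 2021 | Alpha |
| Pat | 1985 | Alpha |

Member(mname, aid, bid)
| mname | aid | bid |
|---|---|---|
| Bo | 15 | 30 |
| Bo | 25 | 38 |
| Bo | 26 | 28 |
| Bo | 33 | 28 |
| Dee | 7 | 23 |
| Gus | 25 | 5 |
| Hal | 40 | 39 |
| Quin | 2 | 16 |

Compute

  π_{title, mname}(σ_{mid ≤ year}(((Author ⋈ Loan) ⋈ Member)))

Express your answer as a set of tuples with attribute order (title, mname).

Natural join on mname: {(k1, 31, Pat, 1985, Alpha), (p3, 37, Bo, 1983, Gamma), (p3, 37, Bo, 1987, Argo), (p3, 37, Bo, 2011, Vega), (p3, 37, Bo, 2016, Echo), (p3, 37, Bo, 2022, Lyra), (x1, 9, Bo, 1983, Gamma), (x1, 9, Bo, 1987, Argo), (x1, 9, Bo, 2011, Vega), (x1, 9, Bo, 2016, Echo), (x1, 9, Bo, 2022, Lyra), (x3, 16, Pat, 1985, Alpha)}
Natural join on mname: {(p3, 37, Bo, 1983, Gamma, 15, 30), (p3, 37, Bo, 1983, Gamma, 25, 38), (p3, 37, Bo, 1983, Gamma, 26, 28), (p3, 37, Bo, 1983, Gamma, 33, 28), (p3, 37, Bo, 1987, Argo, 15, 30), (p3, 37, Bo, 1987, Argo, 25, 38), (p3, 37, Bo, 1987, Argo, 26, 28), (p3, 37, Bo, 1987, Argo, 33, 28), (p3, 37, Bo, 2011, Vega, 15, 30), (p3, 37, Bo, 2011, Vega, 25, 38), (p3, 37, Bo, 2011, Vega, 26, 28), (p3, 37, Bo, 2011, Vega, 33, 28), (p3, 37, Bo, 2016, Echo, 15, 30), (p3, 37, Bo, 2016, Echo, 25, 38), (p3, 37, Bo, 2016, Echo, 26, 28), (p3, 37, Bo, 2016, Echo, 33, 28), (p3, 37, Bo, 2022, Lyra, 15, 30), (p3, 37, Bo, 2022, Lyra, 25, 38), (p3, 37, Bo, 2022, Lyra, 26, 28), (p3, 37, Bo, 2022, Lyra, 33, 28), (x1, 9, Bo, 1983, Gamma, 15, 30), (x1, 9, Bo, 1983, Gamma, 25, 38), (x1, 9, Bo, 1983, Gamma, 26, 28), (x1, 9, Bo, 1983, Gamma, 33, 28), (x1, 9, Bo, 1987, Argo, 15, 30), (x1, 9, Bo, 1987, Argo, 25, 38), (x1, 9, Bo, 1987, Argo, 26, 28), (x1, 9, Bo, 1987, Argo, 33, 28), (x1, 9, Bo, 2011, Vega, 15, 30), (x1, 9, Bo, 2011, Vega, 25, 38), (x1, 9, Bo, 2011, Vega, 26, 28), (x1, 9, Bo, 2011, Vega, 33, 28), (x1, 9, Bo, 2016, Echo, 15, 30), (x1, 9, Bo, 2016, Echo, 25, 38), (x1, 9, Bo, 2016, Echo, 26, 28), (x1, 9, Bo, 2016, Echo, 33, 28), (x1, 9, Bo, 2022, Lyra, 15, 30), (x1, 9, Bo, 2022, Lyra, 25, 38), (x1, 9, Bo, 2022, Lyra, 26, 28), (x1, 9, Bo, 2022, Lyra, 33, 28)}
Selection mid ≤ year: {(p3, 37, Bo, 1983, Gamma, 15, 30), (p3, 37, Bo, 1983, Gamma, 25, 38), (p3, 37, Bo, 1983, Gamma, 26, 28), (p3, 37, Bo, 1983, Gamma, 33, 28), (p3, 37, Bo, 1987, Argo, 15, 30), (p3, 37, Bo, 1987, Argo, 25, 38), (p3, 37, Bo, 1987, Argo, 26, 28), (p3, 37, Bo, 1987, Argo, 33, 28), (p3, 37, Bo, 2011, Vega, 15, 30), (p3, 37, Bo, 2011, Vega, 25, 38), (p3, 37, Bo, 2011, Vega, 26, 28), (p3, 37, Bo, 2011, Vega, 33, 28), (p3, 37, Bo, 2016, Echo, 15, 30), (p3, 37, Bo, 2016, Echo, 25, 38), (p3, 37, Bo, 2016, Echo, 26, 28), (p3, 37, Bo, 2016, Echo, 33, 28), (p3, 37, Bo, 2022, Lyra, 15, 30), (p3, 37, Bo, 2022, Lyra, 25, 38), (p3, 37, Bo, 2022, Lyra, 26, 28), (p3, 37, Bo, 2022, Lyra, 33, 28), (x1, 9, Bo, 1983, Gamma, 15, 30), (x1, 9, Bo, 1983, Gamma, 25, 38), (x1, 9, Bo, 1983, Gamma, 26, 28), (x1, 9, Bo, 1983, Gamma, 33, 28), (x1, 9, Bo, 1987, Argo, 15, 30), (x1, 9, Bo, 1987, Argo, 25, 38), (x1, 9, Bo, 1987, Argo, 26, 28), (x1, 9, Bo, 1987, Argo, 33, 28), (x1, 9, Bo, 2011, Vega, 15, 30), (x1, 9, Bo, 2011, Vega, 25, 38), (x1, 9, Bo, 2011, Vega, 26, 28), (x1, 9, Bo, 2011, Vega, 33, 28), (x1, 9, Bo, 2016, Echo, 15, 30), (x1, 9, Bo, 2016, Echo, 25, 38), (x1, 9, Bo, 2016, Echo, 26, 28), (x1, 9, Bo, 2016, Echo, 33, 28), (x1, 9, Bo, 2022, Lyra, 15, 30), (x1, 9, Bo, 2022, Lyra, 25, 38), (x1, 9, Bo, 2022, Lyra, 26, 28), (x1, 9, Bo, 2022, Lyra, 33, 28)}
π[title, mname]: project onto (title, mname) (35 duplicate(s) eliminated) → {(Argo, Bo), (Echo, Bo), (Gamma, Bo), (Lyra, Bo), (Vega, Bo)}

{(Argo, Bo), (Echo, Bo), (Gamma, Bo), (Lyra, Bo), (Vega, Bo)}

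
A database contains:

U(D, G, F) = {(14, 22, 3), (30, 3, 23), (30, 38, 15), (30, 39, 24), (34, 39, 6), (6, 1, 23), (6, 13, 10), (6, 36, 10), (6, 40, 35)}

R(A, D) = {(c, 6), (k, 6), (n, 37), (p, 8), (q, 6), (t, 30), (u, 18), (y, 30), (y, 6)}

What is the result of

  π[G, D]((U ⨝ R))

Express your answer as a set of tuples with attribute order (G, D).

{(1, 6), (13, 6), (3, 30), (36, 6), (38, 30), (39, 30), (40, 6)}

U ⋈ R (natural join on D): {(30, 3, 23, t), (30, 3, 23, y), (30, 38, 15, t), (30, 38, 15, y), (30, 39, 24, t), (30, 39, 24, y), (6, 1, 23, c), (6, 1, 23, k), (6, 1, 23, q), (6, 1, 23, y), (6, 13, 10, c), (6, 13, 10, k), (6, 13, 10, q), (6, 13, 10, y), (6, 36, 10, c), (6, 36, 10, k), (6, 36, 10, q), (6, 36, 10, y), (6, 40, 35, c), (6, 40, 35, k), (6, 40, 35, q), (6, 40, 35, y)}
π[G, D]: project onto (G, D) (15 duplicate(s) eliminated) → {(1, 6), (13, 6), (3, 30), (36, 6), (38, 30), (39, 30), (40, 6)}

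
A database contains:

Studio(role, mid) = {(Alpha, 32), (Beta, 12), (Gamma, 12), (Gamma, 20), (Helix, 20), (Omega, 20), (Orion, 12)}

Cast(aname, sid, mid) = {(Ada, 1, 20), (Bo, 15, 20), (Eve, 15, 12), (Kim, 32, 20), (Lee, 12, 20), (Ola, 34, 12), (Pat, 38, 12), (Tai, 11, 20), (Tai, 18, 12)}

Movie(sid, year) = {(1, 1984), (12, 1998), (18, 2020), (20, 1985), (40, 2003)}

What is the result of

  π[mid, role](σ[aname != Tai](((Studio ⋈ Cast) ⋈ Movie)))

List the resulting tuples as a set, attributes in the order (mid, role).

Natural join on mid: {(Beta, 12, Eve, 15), (Beta, 12, Ola, 34), (Beta, 12, Pat, 38), (Beta, 12, Tai, 18), (Gamma, 12, Eve, 15), (Gamma, 12, Ola, 34), (Gamma, 12, Pat, 38), (Gamma, 12, Tai, 18), (Gamma, 20, Ada, 1), (Gamma, 20, Bo, 15), (Gamma, 20, Kim, 32), (Gamma, 20, Lee, 12), (Gamma, 20, Tai, 11), (Helix, 20, Ada, 1), (Helix, 20, Bo, 15), (Helix, 20, Kim, 32), (Helix, 20, Lee, 12), (Helix, 20, Tai, 11), (Omega, 20, Ada, 1), (Omega, 20, Bo, 15), (Omega, 20, Kim, 32), (Omega, 20, Lee, 12), (Omega, 20, Tai, 11), (Orion, 12, Eve, 15), (Orion, 12, Ola, 34), (Orion, 12, Pat, 38), (Orion, 12, Tai, 18)}
Natural join on sid: {(Beta, 12, Tai, 18, 2020), (Gamma, 12, Tai, 18, 2020), (Gamma, 20, Ada, 1, 1984), (Gamma, 20, Lee, 12, 1998), (Helix, 20, Ada, 1, 1984), (Helix, 20, Lee, 12, 1998), (Omega, 20, Ada, 1, 1984), (Omega, 20, Lee, 12, 1998), (Orion, 12, Tai, 18, 2020)}
Apply σ_{aname != Tai}; surviving tuples: {(Gamma, 20, Ada, 1, 1984), (Gamma, 20, Lee, 12, 1998), (Helix, 20, Ada, 1, 1984), (Helix, 20, Lee, 12, 1998), (Omega, 20, Ada, 1, 1984), (Omega, 20, Lee, 12, 1998)}
π[mid, role]: project onto (mid, role) (3 duplicate(s) eliminated) → {(20, Gamma), (20, Helix), (20, Omega)}

{(20, Gamma), (20, Helix), (20, Omega)}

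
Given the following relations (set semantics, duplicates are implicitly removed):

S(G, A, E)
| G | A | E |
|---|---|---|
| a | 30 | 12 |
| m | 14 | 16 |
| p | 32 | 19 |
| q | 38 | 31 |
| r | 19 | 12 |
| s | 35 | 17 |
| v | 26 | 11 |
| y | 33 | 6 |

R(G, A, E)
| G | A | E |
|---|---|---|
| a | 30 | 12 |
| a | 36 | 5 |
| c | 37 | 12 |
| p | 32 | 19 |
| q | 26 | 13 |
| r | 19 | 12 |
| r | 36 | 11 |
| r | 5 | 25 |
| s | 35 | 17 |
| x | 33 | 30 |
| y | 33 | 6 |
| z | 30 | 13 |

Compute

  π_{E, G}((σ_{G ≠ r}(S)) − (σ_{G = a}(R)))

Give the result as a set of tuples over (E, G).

{(11, v), (16, m), (17, s), (19, p), (31, q), (6, y)}

Selection G ≠ r: {(a, 30, 12), (m, 14, 16), (p, 32, 19), (q, 38, 31), (s, 35, 17), (v, 26, 11), (y, 33, 6)}
Selection G = a: {(a, 30, 12), (a, 36, 5)}
Taking the difference: {(m, 14, 16), (p, 32, 19), (q, 38, 31), (s, 35, 17), (v, 26, 11), (y, 33, 6)}
π[E, G]: project onto (E, G) → {(11, v), (16, m), (17, s), (19, p), (31, q), (6, y)}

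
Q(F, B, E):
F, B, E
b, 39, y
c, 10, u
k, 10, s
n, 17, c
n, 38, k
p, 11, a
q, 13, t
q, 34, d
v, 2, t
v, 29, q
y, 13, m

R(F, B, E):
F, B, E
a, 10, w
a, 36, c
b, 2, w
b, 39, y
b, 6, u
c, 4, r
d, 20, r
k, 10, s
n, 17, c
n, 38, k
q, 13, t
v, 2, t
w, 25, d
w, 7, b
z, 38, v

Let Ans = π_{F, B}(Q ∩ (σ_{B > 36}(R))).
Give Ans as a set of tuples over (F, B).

σ[B > 36]: keep tuples satisfying B > 36 → {(b, 39, y), (n, 38, k), (z, 38, v)}
Set intersection of the two operands is {(b, 39, y), (n, 38, k)}.
π_{F, B} gives {(b, 39), (n, 38)}.

{(b, 39), (n, 38)}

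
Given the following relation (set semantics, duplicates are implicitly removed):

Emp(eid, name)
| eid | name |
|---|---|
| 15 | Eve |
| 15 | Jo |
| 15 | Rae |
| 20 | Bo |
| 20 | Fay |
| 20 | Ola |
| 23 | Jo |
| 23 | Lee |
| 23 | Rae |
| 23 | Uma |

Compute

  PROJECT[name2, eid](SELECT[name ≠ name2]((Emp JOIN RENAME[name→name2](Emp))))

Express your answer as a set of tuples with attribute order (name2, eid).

{(Bo, 20), (Eve, 15), (Fay, 20), (Jo, 15), (Jo, 23), (Lee, 23), (Ola, 20), (Rae, 15), (Rae, 23), (Uma, 23)}

ρ[name→name2]: schema becomes (eid, name2); tuples unchanged.
Joining Emp and RENAME[name→name2](Emp) on eid yields {(15, Eve, Eve), (15, Eve, Jo), (15, Eve, Rae), (15, Jo, Eve), (15, Jo, Jo), (15, Jo, Rae), (15, Rae, Eve), (15, Rae, Jo), (15, Rae, Rae), (20, Bo, Bo), (20, Bo, Fay), (20, Bo, Ola), (20, Fay, Bo), (20, Fay, Fay), (20, Fay, Ola), (20, Ola, Bo), (20, Ola, Fay), (20, Ola, Ola), (23, Jo, Jo), (23, Jo, Lee), (23, Jo, Rae), (23, Jo, Uma), (23, Lee, Jo), (23, Lee, Lee), (23, Lee, Rae), (23, Lee, Uma), (23, Rae, Jo), (23, Rae, Lee), (23, Rae, Rae), (23, Rae, Uma), (23, Uma, Jo), (23, Uma, Lee), (23, Uma, Rae), (23, Uma, Uma)}.
Selection name ≠ name2: {(15, Eve, Jo), (15, Eve, Rae), (15, Jo, Eve), (15, Jo, Rae), (15, Rae, Eve), (15, Rae, Jo), (20, Bo, Fay), (20, Bo, Ola), (20, Fay, Bo), (20, Fay, Ola), (20, Ola, Bo), (20, Ola, Fay), (23, Jo, Lee), (23, Jo, Rae), (23, Jo, Uma), (23, Lee, Jo), (23, Lee, Rae), (23, Lee, Uma), (23, Rae, Jo), (23, Rae, Lee), (23, Rae, Uma), (23, Uma, Jo), (23, Uma, Lee), (23, Uma, Rae)}
Projecting to name2, eid (14 duplicate(s) eliminated): {(Bo, 20), (Eve, 15), (Fay, 20), (Jo, 15), (Jo, 23), (Lee, 23), (Ola, 20), (Rae, 15), (Rae, 23), (Uma, 23)}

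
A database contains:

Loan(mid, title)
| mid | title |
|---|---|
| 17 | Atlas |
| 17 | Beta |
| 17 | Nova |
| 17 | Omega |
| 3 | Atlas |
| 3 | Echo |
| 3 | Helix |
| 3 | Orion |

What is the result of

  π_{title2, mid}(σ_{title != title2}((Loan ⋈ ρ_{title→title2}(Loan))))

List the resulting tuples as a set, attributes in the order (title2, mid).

{(Atlas, 17), (Atlas, 3), (Beta, 17), (Echo, 3), (Helix, 3), (Nova, 17), (Omega, 17), (Orion, 3)}

ρ[title→title2]: schema becomes (mid, title2); tuples unchanged.
Joining Loan and ρ_{title→title2}(Loan) on mid yields {(17, Atlas, Atlas), (17, Atlas, Beta), (17, Atlas, Nova), (17, Atlas, Omega), (17, Beta, Atlas), (17, Beta, Beta), (17, Beta, Nova), (17, Beta, Omega), (17, Nova, Atlas), (17, Nova, Beta), (17, Nova, Nova), (17, Nova, Omega), (17, Omega, Atlas), (17, Omega, Beta), (17, Omega, Nova), (17, Omega, Omega), (3, Atlas, Atlas), (3, Atlas, Echo), (3, Atlas, Helix), (3, Atlas, Orion), (3, Echo, Atlas), (3, Echo, Echo), (3, Echo, Helix), (3, Echo, Orion), (3, Helix, Atlas), (3, Helix, Echo), (3, Helix, Helix), (3, Helix, Orion), (3, Orion, Atlas), (3, Orion, Echo), (3, Orion, Helix), (3, Orion, Orion)}.
Filtering on title != title2 leaves {(17, Atlas, Beta), (17, Atlas, Nova), (17, Atlas, Omega), (17, Beta, Atlas), (17, Beta, Nova), (17, Beta, Omega), (17, Nova, Atlas), (17, Nova, Beta), (17, Nova, Omega), (17, Omega, Atlas), (17, Omega, Beta), (17, Omega, Nova), (3, Atlas, Echo), (3, Atlas, Helix), (3, Atlas, Orion), (3, Echo, Atlas), (3, Echo, Helix), (3, Echo, Orion), (3, Helix, Atlas), (3, Helix, Echo), (3, Helix, Orion), (3, Orion, Atlas), (3, Orion, Echo), (3, Orion, Helix)}.
π_{title2, mid} gives {(Atlas, 17), (Atlas, 3), (Beta, 17), (Echo, 3), (Helix, 3), (Nova, 17), (Omega, 17), (Orion, 3)} (16 duplicate(s) eliminated).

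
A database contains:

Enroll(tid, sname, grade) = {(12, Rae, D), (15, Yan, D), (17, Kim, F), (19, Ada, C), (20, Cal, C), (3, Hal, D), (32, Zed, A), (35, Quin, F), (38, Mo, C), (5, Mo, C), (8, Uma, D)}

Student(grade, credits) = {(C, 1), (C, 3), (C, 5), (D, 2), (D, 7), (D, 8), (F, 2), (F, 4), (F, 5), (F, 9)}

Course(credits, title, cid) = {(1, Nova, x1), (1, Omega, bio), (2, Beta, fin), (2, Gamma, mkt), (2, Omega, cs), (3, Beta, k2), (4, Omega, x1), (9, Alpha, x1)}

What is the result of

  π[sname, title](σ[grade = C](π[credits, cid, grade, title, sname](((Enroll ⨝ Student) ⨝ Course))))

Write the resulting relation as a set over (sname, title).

{(Ada, Beta), (Ada, Nova), (Ada, Omega), (Cal, Beta), (Cal, Nova), (Cal, Omega), (Mo, Beta), (Mo, Nova), (Mo, Omega)}

Joining Enroll and Student on grade yields {(12, Rae, D, 2), (12, Rae, D, 7), (12, Rae, D, 8), (15, Yan, D, 2), (15, Yan, D, 7), (15, Yan, D, 8), (17, Kim, F, 2), (17, Kim, F, 4), (17, Kim, F, 5), (17, Kim, F, 9), (19, Ada, C, 1), (19, Ada, C, 3), (19, Ada, C, 5), (20, Cal, C, 1), (20, Cal, C, 3), (20, Cal, C, 5), (3, Hal, D, 2), (3, Hal, D, 7), (3, Hal, D, 8), (35, Quin, F, 2), (35, Quin, F, 4), (35, Quin, F, 5), (35, Quin, F, 9), (38, Mo, C, 1), (38, Mo, C, 3), (38, Mo, C, 5), (5, Mo, C, 1), (5, Mo, C, 3), (5, Mo, C, 5), (8, Uma, D, 2), (8, Uma, D, 7), (8, Uma, D, 8)}.
Joining (Enroll ⨝ Student) and Course on credits yields {(12, Rae, D, 2, Beta, fin), (12, Rae, D, 2, Gamma, mkt), (12, Rae, D, 2, Omega, cs), (15, Yan, D, 2, Beta, fin), (15, Yan, D, 2, Gamma, mkt), (15, Yan, D, 2, Omega, cs), (17, Kim, F, 2, Beta, fin), (17, Kim, F, 2, Gamma, mkt), (17, Kim, F, 2, Omega, cs), (17, Kim, F, 4, Omega, x1), (17, Kim, F, 9, Alpha, x1), (19, Ada, C, 1, Nova, x1), (19, Ada, C, 1, Omega, bio), (19, Ada, C, 3, Beta, k2), (20, Cal, C, 1, Nova, x1), (20, Cal, C, 1, Omega, bio), (20, Cal, C, 3, Beta, k2), (3, Hal, D, 2, Beta, fin), (3, Hal, D, 2, Gamma, mkt), (3, Hal, D, 2, Omega, cs), (35, Quin, F, 2, Beta, fin), (35, Quin, F, 2, Gamma, mkt), (35, Quin, F, 2, Omega, cs), (35, Quin, F, 4, Omega, x1), (35, Quin, F, 9, Alpha, x1), (38, Mo, C, 1, Nova, x1), (38, Mo, C, 1, Omega, bio), (38, Mo, C, 3, Beta, k2), (5, Mo, C, 1, Nova, x1), (5, Mo, C, 1, Omega, bio), (5, Mo, C, 3, Beta, k2), (8, Uma, D, 2, Beta, fin), (8, Uma, D, 2, Gamma, mkt), (8, Uma, D, 2, Omega, cs)}.
π[credits, cid, grade, title, sname]: project onto (credits, cid, grade, title, sname) (3 duplicate(s) eliminated) → {(1, bio, C, Omega, Ada), (1, bio, C, Omega, Cal), (1, bio, C, Omega, Mo), (1, x1, C, Nova, Ada), (1, x1, C, Nova, Cal), (1, x1, C, Nova, Mo), (2, cs, D, Omega, Hal), (2, cs, D, Omega, Rae), (2, cs, D, Omega, Uma), (2, cs, D, Omega, Yan), (2, cs, F, Omega, Kim), (2, cs, F, Omega, Quin), (2, fin, D, Beta, Hal), (2, fin, D, Beta, Rae), (2, fin, D, Beta, Uma), (2, fin, D, Beta, Yan), (2, fin, F, Beta, Kim), (2, fin, F, Beta, Quin), (2, mkt, D, Gamma, Hal), (2, mkt, D, Gamma, Rae), (2, mkt, D, Gamma, Uma), (2, mkt, D, Gamma, Yan), (2, mkt, F, Gamma, Kim), (2, mkt, F, Gamma, Quin), (3, k2, C, Beta, Ada), (3, k2, C, Beta, Cal), (3, k2, C, Beta, Mo), (4, x1, F, Omega, Kim), (4, x1, F, Omega, Quin), (9, x1, F, Alpha, Kim), (9, x1, F, Alpha, Quin)}
Selection grade = C: {(1, bio, C, Omega, Ada), (1, bio, C, Omega, Cal), (1, bio, C, Omega, Mo), (1, x1, C, Nova, Ada), (1, x1, C, Nova, Cal), (1, x1, C, Nova, Mo), (3, k2, C, Beta, Ada), (3, k2, C, Beta, Cal), (3, k2, C, Beta, Mo)}
π[sname, title]: project onto (sname, title) → {(Ada, Beta), (Ada, Nova), (Ada, Omega), (Cal, Beta), (Cal, Nova), (Cal, Omega), (Mo, Beta), (Mo, Nova), (Mo, Omega)}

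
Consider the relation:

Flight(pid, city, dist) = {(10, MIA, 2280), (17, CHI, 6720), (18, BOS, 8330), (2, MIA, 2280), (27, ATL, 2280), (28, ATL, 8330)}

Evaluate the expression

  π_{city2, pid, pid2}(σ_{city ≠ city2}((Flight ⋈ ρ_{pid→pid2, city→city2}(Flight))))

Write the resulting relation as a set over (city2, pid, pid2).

{(ATL, 10, 27), (ATL, 18, 28), (ATL, 2, 27), (BOS, 28, 18), (MIA, 27, 10), (MIA, 27, 2)}

ρ[pid→pid2, city→city2]: schema becomes (pid2, city2, dist); tuples unchanged.
Flight ⋈ ρ_{pid→pid2, city→city2}(Flight) (natural join on dist): {(10, MIA, 2280, 10, MIA), (10, MIA, 2280, 2, MIA), (10, MIA, 2280, 27, ATL), (17, CHI, 6720, 17, CHI), (18, BOS, 8330, 18, BOS), (18, BOS, 8330, 28, ATL), (2, MIA, 2280, 10, MIA), (2, MIA, 2280, 2, MIA), (2, MIA, 2280, 27, ATL), (27, ATL, 2280, 10, MIA), (27, ATL, 2280, 2, MIA), (27, ATL, 2280, 27, ATL), (28, ATL, 8330, 18, BOS), (28, ATL, 8330, 28, ATL)}
Filtering on city ≠ city2 leaves {(10, MIA, 2280, 27, ATL), (18, BOS, 8330, 28, ATL), (2, MIA, 2280, 27, ATL), (27, ATL, 2280, 10, MIA), (27, ATL, 2280, 2, MIA), (28, ATL, 8330, 18, BOS)}.
Keep only column(s) city2, pid, pid2: {(ATL, 10, 27), (ATL, 18, 28), (ATL, 2, 27), (BOS, 28, 18), (MIA, 27, 10), (MIA, 27, 2)}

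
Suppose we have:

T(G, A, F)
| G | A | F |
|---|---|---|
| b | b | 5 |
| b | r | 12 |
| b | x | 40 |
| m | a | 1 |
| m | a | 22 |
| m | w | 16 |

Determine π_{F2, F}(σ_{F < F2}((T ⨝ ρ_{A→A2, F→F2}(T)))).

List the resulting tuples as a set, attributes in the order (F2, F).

ρ[A→A2, F→F2]: schema becomes (G, A2, F2); tuples unchanged.
T ⋈ ρ_{A→A2, F→F2}(T) (natural join on G): {(b, b, 5, b, 5), (b, b, 5, r, 12), (b, b, 5, x, 40), (b, r, 12, b, 5), (b, r, 12, r, 12), (b, r, 12, x, 40), (b, x, 40, b, 5), (b, x, 40, r, 12), (b, x, 40, x, 40), (m, a, 1, a, 1), (m, a, 1, a, 22), (m, a, 1, w, 16), (m, a, 22, a, 1), (m, a, 22, a, 22), (m, a, 22, w, 16), (m, w, 16, a, 1), (m, w, 16, a, 22), (m, w, 16, w, 16)}
Filtering on F < F2 leaves {(b, b, 5, r, 12), (b, b, 5, x, 40), (b, r, 12, x, 40), (m, a, 1, a, 22), (m, a, 1, w, 16), (m, w, 16, a, 22)}.
Keep only column(s) F2, F: {(12, 5), (16, 1), (22, 1), (22, 16), (40, 12), (40, 5)}

{(12, 5), (16, 1), (22, 1), (22, 16), (40, 12), (40, 5)}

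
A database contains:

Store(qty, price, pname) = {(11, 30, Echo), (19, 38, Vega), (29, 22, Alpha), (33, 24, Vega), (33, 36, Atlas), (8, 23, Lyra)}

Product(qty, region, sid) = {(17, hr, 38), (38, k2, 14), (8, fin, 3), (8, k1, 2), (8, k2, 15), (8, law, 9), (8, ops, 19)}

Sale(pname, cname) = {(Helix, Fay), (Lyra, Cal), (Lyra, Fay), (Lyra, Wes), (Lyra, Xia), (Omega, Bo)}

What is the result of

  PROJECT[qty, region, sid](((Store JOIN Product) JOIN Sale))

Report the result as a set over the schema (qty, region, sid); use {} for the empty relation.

Store ⋈ Product (natural join on qty): {(8, 23, Lyra, fin, 3), (8, 23, Lyra, k1, 2), (8, 23, Lyra, k2, 15), (8, 23, Lyra, law, 9), (8, 23, Lyra, ops, 19)}
(Store JOIN Product) ⋈ Sale (natural join on pname): {(8, 23, Lyra, fin, 3, Cal), (8, 23, Lyra, fin, 3, Fay), (8, 23, Lyra, fin, 3, Wes), (8, 23, Lyra, fin, 3, Xia), (8, 23, Lyra, k1, 2, Cal), (8, 23, Lyra, k1, 2, Fay), (8, 23, Lyra, k1, 2, Wes), (8, 23, Lyra, k1, 2, Xia), (8, 23, Lyra, k2, 15, Cal), (8, 23, Lyra, k2, 15, Fay), (8, 23, Lyra, k2, 15, Wes), (8, 23, Lyra, k2, 15, Xia), (8, 23, Lyra, law, 9, Cal), (8, 23, Lyra, law, 9, Fay), (8, 23, Lyra, law, 9, Wes), (8, 23, Lyra, law, 9, Xia), (8, 23, Lyra, ops, 19, Cal), (8, 23, Lyra, ops, 19, Fay), (8, 23, Lyra, ops, 19, Wes), (8, 23, Lyra, ops, 19, Xia)}
π_{qty, region, sid} gives {(8, fin, 3), (8, k1, 2), (8, k2, 15), (8, law, 9), (8, ops, 19)} (15 duplicate(s) eliminated).

{(8, fin, 3), (8, k1, 2), (8, k2, 15), (8, law, 9), (8, ops, 19)}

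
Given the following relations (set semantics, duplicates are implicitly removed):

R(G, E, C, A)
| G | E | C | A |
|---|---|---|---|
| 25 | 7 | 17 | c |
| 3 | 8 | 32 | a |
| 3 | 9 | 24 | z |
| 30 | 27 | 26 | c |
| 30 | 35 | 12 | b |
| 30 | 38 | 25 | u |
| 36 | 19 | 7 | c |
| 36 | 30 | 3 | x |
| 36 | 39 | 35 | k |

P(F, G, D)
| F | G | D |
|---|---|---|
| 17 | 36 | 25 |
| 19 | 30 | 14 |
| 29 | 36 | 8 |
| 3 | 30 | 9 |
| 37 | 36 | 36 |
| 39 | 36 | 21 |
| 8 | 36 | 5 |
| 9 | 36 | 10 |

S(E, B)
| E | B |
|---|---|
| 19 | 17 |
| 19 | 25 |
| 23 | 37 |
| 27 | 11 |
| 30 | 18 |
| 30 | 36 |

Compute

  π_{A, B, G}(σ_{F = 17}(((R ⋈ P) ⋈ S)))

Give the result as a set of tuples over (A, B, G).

{(c, 17, 36), (c, 25, 36), (x, 18, 36), (x, 36, 36)}

Joining R and P on G yields {(30, 27, 26, c, 19, 14), (30, 27, 26, c, 3, 9), (30, 35, 12, b, 19, 14), (30, 35, 12, b, 3, 9), (30, 38, 25, u, 19, 14), (30, 38, 25, u, 3, 9), (36, 19, 7, c, 17, 25), (36, 19, 7, c, 29, 8), (36, 19, 7, c, 37, 36), (36, 19, 7, c, 39, 21), (36, 19, 7, c, 8, 5), (36, 19, 7, c, 9, 10), (36, 30, 3, x, 17, 25), (36, 30, 3, x, 29, 8), (36, 30, 3, x, 37, 36), (36, 30, 3, x, 39, 21), (36, 30, 3, x, 8, 5), (36, 30, 3, x, 9, 10), (36, 39, 35, k, 17, 25), (36, 39, 35, k, 29, 8), (36, 39, 35, k, 37, 36), (36, 39, 35, k, 39, 21), (36, 39, 35, k, 8, 5), (36, 39, 35, k, 9, 10)}.
Joining (R ⋈ P) and S on E yields {(30, 27, 26, c, 19, 14, 11), (30, 27, 26, c, 3, 9, 11), (36, 19, 7, c, 17, 25, 17), (36, 19, 7, c, 17, 25, 25), (36, 19, 7, c, 29, 8, 17), (36, 19, 7, c, 29, 8, 25), (36, 19, 7, c, 37, 36, 17), (36, 19, 7, c, 37, 36, 25), (36, 19, 7, c, 39, 21, 17), (36, 19, 7, c, 39, 21, 25), (36, 19, 7, c, 8, 5, 17), (36, 19, 7, c, 8, 5, 25), (36, 19, 7, c, 9, 10, 17), (36, 19, 7, c, 9, 10, 25), (36, 30, 3, x, 17, 25, 18), (36, 30, 3, x, 17, 25, 36), (36, 30, 3, x, 29, 8, 18), (36, 30, 3, x, 29, 8, 36), (36, 30, 3, x, 37, 36, 18), (36, 30, 3, x, 37, 36, 36), (36, 30, 3, x, 39, 21, 18), (36, 30, 3, x, 39, 21, 36), (36, 30, 3, x, 8, 5, 18), (36, 30, 3, x, 8, 5, 36), (36, 30, 3, x, 9, 10, 18), (36, 30, 3, x, 9, 10, 36)}.
Filtering on F = 17 leaves {(36, 19, 7, c, 17, 25, 17), (36, 19, 7, c, 17, 25, 25), (36, 30, 3, x, 17, 25, 18), (36, 30, 3, x, 17, 25, 36)}.
Projecting to A, B, G: {(c, 17, 36), (c, 25, 36), (x, 18, 36), (x, 36, 36)}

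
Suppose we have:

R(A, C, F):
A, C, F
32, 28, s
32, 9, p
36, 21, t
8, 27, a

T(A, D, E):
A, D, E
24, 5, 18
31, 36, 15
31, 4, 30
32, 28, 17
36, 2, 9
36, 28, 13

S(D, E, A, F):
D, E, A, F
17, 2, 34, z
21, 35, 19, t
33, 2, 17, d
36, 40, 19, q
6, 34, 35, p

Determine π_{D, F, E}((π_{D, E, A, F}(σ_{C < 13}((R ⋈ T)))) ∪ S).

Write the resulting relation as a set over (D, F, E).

{(17, z, 2), (21, t, 35), (28, p, 17), (33, d, 2), (36, q, 40), (6, p, 34)}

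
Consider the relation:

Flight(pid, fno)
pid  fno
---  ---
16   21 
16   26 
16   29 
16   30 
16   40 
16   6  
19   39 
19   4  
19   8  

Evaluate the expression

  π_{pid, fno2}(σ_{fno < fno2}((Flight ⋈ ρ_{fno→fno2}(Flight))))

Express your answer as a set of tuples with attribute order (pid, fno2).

ρ[fno→fno2]: schema becomes (pid, fno2); tuples unchanged.
Flight ⋈ ρ_{fno→fno2}(Flight) (natural join on pid): {(16, 21, 21), (16, 21, 26), (16, 21, 29), (16, 21, 30), (16, 21, 40), (16, 21, 6), (16, 26, 21), (16, 26, 26), (16, 26, 29), (16, 26, 30), (16, 26, 40), (16, 26, 6), (16, 29, 21), (16, 29, 26), (16, 29, 29), (16, 29, 30), (16, 29, 40), (16, 29, 6), (16, 30, 21), (16, 30, 26), (16, 30, 29), (16, 30, 30), (16, 30, 40), (16, 30, 6), (16, 40, 21), (16, 40, 26), (16, 40, 29), (16, 40, 30), (16, 40, 40), (16, 40, 6), (16, 6, 21), (16, 6, 26), (16, 6, 29), (16, 6, 30), (16, 6, 40), (16, 6, 6), (19, 39, 39), (19, 39, 4), (19, 39, 8), (19, 4, 39), (19, 4, 4), (19, 4, 8), (19, 8, 39), (19, 8, 4), (19, 8, 8)}
Filtering on fno < fno2 leaves {(16, 21, 26), (16, 21, 29), (16, 21, 30), (16, 21, 40), (16, 26, 29), (16, 26, 30), (16, 26, 40), (16, 29, 30), (16, 29, 40), (16, 30, 40), (16, 6, 21), (16, 6, 26), (16, 6, 29), (16, 6, 30), (16, 6, 40), (19, 4, 39), (19, 4, 8), (19, 8, 39)}.
Keep only column(s) pid, fno2 (11 duplicate(s) eliminated): {(16, 21), (16, 26), (16, 29), (16, 30), (16, 40), (19, 39), (19, 8)}

{(16, 21), (16, 26), (16, 29), (16, 30), (16, 40), (19, 39), (19, 8)}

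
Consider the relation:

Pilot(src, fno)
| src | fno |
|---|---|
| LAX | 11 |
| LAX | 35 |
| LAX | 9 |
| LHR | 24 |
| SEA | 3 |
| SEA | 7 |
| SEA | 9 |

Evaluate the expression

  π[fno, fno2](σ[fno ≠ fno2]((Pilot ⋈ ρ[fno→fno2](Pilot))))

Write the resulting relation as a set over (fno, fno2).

{(11, 35), (11, 9), (3, 7), (3, 9), (35, 11), (35, 9), (7, 3), (7, 9), (9, 11), (9, 3), (9, 35), (9, 7)}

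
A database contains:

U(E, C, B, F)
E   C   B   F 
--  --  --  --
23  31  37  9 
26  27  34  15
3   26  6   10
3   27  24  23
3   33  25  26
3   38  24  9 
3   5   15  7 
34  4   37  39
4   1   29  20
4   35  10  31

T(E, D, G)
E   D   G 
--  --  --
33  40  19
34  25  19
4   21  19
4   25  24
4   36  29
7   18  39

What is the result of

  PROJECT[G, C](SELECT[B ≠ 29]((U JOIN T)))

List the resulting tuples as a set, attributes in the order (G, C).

Joining U and T on E yields {(34, 4, 37, 39, 25, 19), (4, 1, 29, 20, 21, 19), (4, 1, 29, 20, 25, 24), (4, 1, 29, 20, 36, 29), (4, 35, 10, 31, 21, 19), (4, 35, 10, 31, 25, 24), (4, 35, 10, 31, 36, 29)}.
Selection B ≠ 29: {(34, 4, 37, 39, 25, 19), (4, 35, 10, 31, 21, 19), (4, 35, 10, 31, 25, 24), (4, 35, 10, 31, 36, 29)}
Keep only column(s) G, C: {(19, 35), (19, 4), (24, 35), (29, 35)}

{(19, 35), (19, 4), (24, 35), (29, 35)}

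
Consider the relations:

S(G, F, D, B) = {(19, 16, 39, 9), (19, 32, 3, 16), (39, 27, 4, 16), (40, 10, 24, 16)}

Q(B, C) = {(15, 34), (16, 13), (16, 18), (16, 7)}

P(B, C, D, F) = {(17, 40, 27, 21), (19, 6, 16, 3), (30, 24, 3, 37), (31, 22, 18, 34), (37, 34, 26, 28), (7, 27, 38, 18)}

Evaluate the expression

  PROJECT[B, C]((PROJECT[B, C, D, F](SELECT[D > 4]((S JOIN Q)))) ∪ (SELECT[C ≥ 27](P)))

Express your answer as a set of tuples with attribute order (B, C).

Joining S and Q on B yields {(19, 32, 3, 16, 13), (19, 32, 3, 16, 18), (19, 32, 3, 16, 7), (39, 27, 4, 16, 13), (39, 27, 4, 16, 18), (39, 27, 4, 16, 7), (40, 10, 24, 16, 13), (40, 10, 24, 16, 18), (40, 10, 24, 16, 7)}.
σ[D > 4]: keep tuples satisfying D > 4 → {(40, 10, 24, 16, 13), (40, 10, 24, 16, 18), (40, 10, 24, 16, 7)}
Keep only column(s) B, C, D, F: {(16, 13, 24, 10), (16, 18, 24, 10), (16, 7, 24, 10)}
σ[C ≥ 27]: keep tuples satisfying C ≥ 27 → {(17, 40, 27, 21), (37, 34, 26, 28), (7, 27, 38, 18)}
Union: {(16, 13, 24, 10), (16, 18, 24, 10), (16, 7, 24, 10)} with {(17, 40, 27, 21), (37, 34, 26, 28), (7, 27, 38, 18)} → {(16, 13, 24, 10), (16, 18, 24, 10), (16, 7, 24, 10), (17, 40, 27, 21), (37, 34, 26, 28), (7, 27, 38, 18)}
Keep only column(s) B, C: {(16, 13), (16, 18), (16, 7), (17, 40), (37, 34), (7, 27)}

{(16, 13), (16, 18), (16, 7), (17, 40), (37, 34), (7, 27)}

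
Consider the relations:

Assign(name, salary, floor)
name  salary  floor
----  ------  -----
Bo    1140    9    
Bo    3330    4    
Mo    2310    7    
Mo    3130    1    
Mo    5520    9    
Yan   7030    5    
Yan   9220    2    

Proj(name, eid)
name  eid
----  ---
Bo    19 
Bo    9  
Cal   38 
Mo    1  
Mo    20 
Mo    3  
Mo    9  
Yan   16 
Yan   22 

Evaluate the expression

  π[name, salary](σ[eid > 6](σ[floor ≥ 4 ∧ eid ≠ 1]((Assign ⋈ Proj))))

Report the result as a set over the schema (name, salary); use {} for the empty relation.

Natural join on name: {(Bo, 1140, 9, 19), (Bo, 1140, 9, 9), (Bo, 3330, 4, 19), (Bo, 3330, 4, 9), (Mo, 2310, 7, 1), (Mo, 2310, 7, 20), (Mo, 2310, 7, 3), (Mo, 2310, 7, 9), (Mo, 3130, 1, 1), (Mo, 3130, 1, 20), (Mo, 3130, 1, 3), (Mo, 3130, 1, 9), (Mo, 5520, 9, 1), (Mo, 5520, 9, 20), (Mo, 5520, 9, 3), (Mo, 5520, 9, 9), (Yan, 7030, 5, 16), (Yan, 7030, 5, 22), (Yan, 9220, 2, 16), (Yan, 9220, 2, 22)}
σ[floor ≥ 4 ∧ eid ≠ 1]: keep tuples satisfying floor ≥ 4 ∧ eid ≠ 1 → {(Bo, 1140, 9, 19), (Bo, 1140, 9, 9), (Bo, 3330, 4, 19), (Bo, 3330, 4, 9), (Mo, 2310, 7, 20), (Mo, 2310, 7, 3), (Mo, 2310, 7, 9), (Mo, 5520, 9, 20), (Mo, 5520, 9, 3), (Mo, 5520, 9, 9), (Yan, 7030, 5, 16), (Yan, 7030, 5, 22)}
σ[eid > 6]: keep tuples satisfying eid > 6 → {(Bo, 1140, 9, 19), (Bo, 1140, 9, 9), (Bo, 3330, 4, 19), (Bo, 3330, 4, 9), (Mo, 2310, 7, 20), (Mo, 2310, 7, 9), (Mo, 5520, 9, 20), (Mo, 5520, 9, 9), (Yan, 7030, 5, 16), (Yan, 7030, 5, 22)}
π_{name, salary} gives {(Bo, 1140), (Bo, 3330), (Mo, 2310), (Mo, 5520), (Yan, 7030)} (5 duplicate(s) eliminated).

{(Bo, 1140), (Bo, 3330), (Mo, 2310), (Mo, 5520), (Yan, 7030)}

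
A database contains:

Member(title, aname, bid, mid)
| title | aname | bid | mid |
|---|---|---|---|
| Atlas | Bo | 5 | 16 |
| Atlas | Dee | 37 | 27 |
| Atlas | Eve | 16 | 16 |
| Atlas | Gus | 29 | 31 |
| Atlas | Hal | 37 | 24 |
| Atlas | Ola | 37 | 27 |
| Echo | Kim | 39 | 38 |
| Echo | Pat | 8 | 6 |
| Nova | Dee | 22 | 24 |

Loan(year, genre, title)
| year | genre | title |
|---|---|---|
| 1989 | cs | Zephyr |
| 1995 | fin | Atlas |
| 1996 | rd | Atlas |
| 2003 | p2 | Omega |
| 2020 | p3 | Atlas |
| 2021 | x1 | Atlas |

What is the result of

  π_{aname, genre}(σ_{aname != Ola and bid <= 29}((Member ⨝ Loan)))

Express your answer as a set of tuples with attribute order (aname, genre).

Joining Member and Loan on title yields {(Atlas, Bo, 5, 16, 1995, fin), (Atlas, Bo, 5, 16, 1996, rd), (Atlas, Bo, 5, 16, 2020, p3), (Atlas, Bo, 5, 16, 2021, x1), (Atlas, Dee, 37, 27, 1995, fin), (Atlas, Dee, 37, 27, 1996, rd), (Atlas, Dee, 37, 27, 2020, p3), (Atlas, Dee, 37, 27, 2021, x1), (Atlas, Eve, 16, 16, 1995, fin), (Atlas, Eve, 16, 16, 1996, rd), (Atlas, Eve, 16, 16, 2020, p3), (Atlas, Eve, 16, 16, 2021, x1), (Atlas, Gus, 29, 31, 1995, fin), (Atlas, Gus, 29, 31, 1996, rd), (Atlas, Gus, 29, 31, 2020, p3), (Atlas, Gus, 29, 31, 2021, x1), (Atlas, Hal, 37, 24, 1995, fin), (Atlas, Hal, 37, 24, 1996, rd), (Atlas, Hal, 37, 24, 2020, p3), (Atlas, Hal, 37, 24, 2021, x1), (Atlas, Ola, 37, 27, 1995, fin), (Atlas, Ola, 37, 27, 1996, rd), (Atlas, Ola, 37, 27, 2020, p3), (Atlas, Ola, 37, 27, 2021, x1)}.
Filtering on aname != Ola and bid <= 29 leaves {(Atlas, Bo, 5, 16, 1995, fin), (Atlas, Bo, 5, 16, 1996, rd), (Atlas, Bo, 5, 16, 2020, p3), (Atlas, Bo, 5, 16, 2021, x1), (Atlas, Eve, 16, 16, 1995, fin), (Atlas, Eve, 16, 16, 1996, rd), (Atlas, Eve, 16, 16, 2020, p3), (Atlas, Eve, 16, 16, 2021, x1), (Atlas, Gus, 29, 31, 1995, fin), (Atlas, Gus, 29, 31, 1996, rd), (Atlas, Gus, 29, 31, 2020, p3), (Atlas, Gus, 29, 31, 2021, x1)}.
π_{aname, genre} gives {(Bo, fin), (Bo, p3), (Bo, rd), (Bo, x1), (Eve, fin), (Eve, p3), (Eve, rd), (Eve, x1), (Gus, fin), (Gus, p3), (Gus, rd), (Gus, x1)}.

{(Bo, fin), (Bo, p3), (Bo, rd), (Bo, x1), (Eve, fin), (Eve, p3), (Eve, rd), (Eve, x1), (Gus, fin), (Gus, p3), (Gus, rd), (Gus, x1)}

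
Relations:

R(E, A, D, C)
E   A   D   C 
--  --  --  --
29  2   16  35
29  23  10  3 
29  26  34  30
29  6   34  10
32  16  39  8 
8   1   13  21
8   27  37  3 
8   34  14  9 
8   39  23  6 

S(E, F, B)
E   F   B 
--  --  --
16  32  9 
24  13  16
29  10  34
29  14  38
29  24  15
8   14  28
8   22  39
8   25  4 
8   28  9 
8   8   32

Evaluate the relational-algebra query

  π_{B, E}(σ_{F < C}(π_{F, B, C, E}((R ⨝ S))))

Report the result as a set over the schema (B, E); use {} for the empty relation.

{(15, 29), (28, 8), (32, 8), (34, 29), (38, 29)}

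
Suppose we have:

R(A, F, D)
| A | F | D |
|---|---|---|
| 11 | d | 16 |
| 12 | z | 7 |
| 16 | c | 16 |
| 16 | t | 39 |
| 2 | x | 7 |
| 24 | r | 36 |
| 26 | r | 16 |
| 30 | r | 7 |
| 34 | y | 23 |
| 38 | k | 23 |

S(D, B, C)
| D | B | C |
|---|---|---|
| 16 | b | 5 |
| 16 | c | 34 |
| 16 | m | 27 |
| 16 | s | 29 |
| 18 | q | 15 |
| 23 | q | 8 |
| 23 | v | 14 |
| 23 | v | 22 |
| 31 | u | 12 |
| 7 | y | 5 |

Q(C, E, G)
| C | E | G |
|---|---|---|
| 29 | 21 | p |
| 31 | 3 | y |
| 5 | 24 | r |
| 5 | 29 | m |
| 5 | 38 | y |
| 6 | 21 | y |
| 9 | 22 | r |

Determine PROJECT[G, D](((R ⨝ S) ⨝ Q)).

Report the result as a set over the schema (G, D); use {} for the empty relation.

Joining R and S on D yields {(11, d, 16, b, 5), (11, d, 16, c, 34), (11, d, 16, m, 27), (11, d, 16, s, 29), (12, z, 7, y, 5), (16, c, 16, b, 5), (16, c, 16, c, 34), (16, c, 16, m, 27), (16, c, 16, s, 29), (2, x, 7, y, 5), (26, r, 16, b, 5), (26, r, 16, c, 34), (26, r, 16, m, 27), (26, r, 16, s, 29), (30, r, 7, y, 5), (34, y, 23, q, 8), (34, y, 23, v, 14), (34, y, 23, v, 22), (38, k, 23, q, 8), (38, k, 23, v, 14), (38, k, 23, v, 22)}.
Joining (R ⨝ S) and Q on C yields {(11, d, 16, b, 5, 24, r), (11, d, 16, b, 5, 29, m), (11, d, 16, b, 5, 38, y), (11, d, 16, s, 29, 21, p), (12, z, 7, y, 5, 24, r), (12, z, 7, y, 5, 29, m), (12, z, 7, y, 5, 38, y), (16, c, 16, b, 5, 24, r), (16, c, 16, b, 5, 29, m), (16, c, 16, b, 5, 38, y), (16, c, 16, s, 29, 21, p), (2, x, 7, y, 5, 24, r), (2, x, 7, y, 5, 29, m), (2, x, 7, y, 5, 38, y), (26, r, 16, b, 5, 24, r), (26, r, 16, b, 5, 29, m), (26, r, 16, b, 5, 38, y), (26, r, 16, s, 29, 21, p), (30, r, 7, y, 5, 24, r), (30, r, 7, y, 5, 29, m), (30, r, 7, y, 5, 38, y)}.
Keep only column(s) G, D (14 duplicate(s) eliminated): {(m, 16), (m, 7), (p, 16), (r, 16), (r, 7), (y, 16), (y, 7)}

{(m, 16), (m, 7), (p, 16), (r, 16), (r, 7), (y, 16), (y, 7)}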